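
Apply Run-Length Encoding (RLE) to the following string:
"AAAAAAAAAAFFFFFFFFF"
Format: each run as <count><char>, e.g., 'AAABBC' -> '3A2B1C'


Scanning runs left to right:
  i=0: run of 'A' x 10 -> '10A'
  i=10: run of 'F' x 9 -> '9F'

RLE = 10A9F


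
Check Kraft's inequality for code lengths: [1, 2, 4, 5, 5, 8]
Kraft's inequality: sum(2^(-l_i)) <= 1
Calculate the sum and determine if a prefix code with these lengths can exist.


Sum = 2^(-1) + 2^(-2) + 2^(-4) + 2^(-5) + 2^(-5) + 2^(-8)
    = 0.5 + 0.25 + 0.0625 + 0.03125 + 0.03125 + 0.00390625
    = 225/256 = 0.87890625
Since 0.87890625 <= 1, Kraft's inequality IS satisfied.
A prefix code with these lengths CAN exist.

Kraft sum = 0.87890625. Satisfied.


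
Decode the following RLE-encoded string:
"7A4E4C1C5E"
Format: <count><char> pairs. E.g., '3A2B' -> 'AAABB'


Expanding each <count><char> pair:
  7A -> 'AAAAAAA'
  4E -> 'EEEE'
  4C -> 'CCCC'
  1C -> 'C'
  5E -> 'EEEEE'

Decoded = AAAAAAAEEEECCCCCEEEEE


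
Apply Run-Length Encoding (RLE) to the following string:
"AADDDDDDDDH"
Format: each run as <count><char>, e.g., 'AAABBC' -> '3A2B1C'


Scanning runs left to right:
  i=0: run of 'A' x 2 -> '2A'
  i=2: run of 'D' x 8 -> '8D'
  i=10: run of 'H' x 1 -> '1H'

RLE = 2A8D1H


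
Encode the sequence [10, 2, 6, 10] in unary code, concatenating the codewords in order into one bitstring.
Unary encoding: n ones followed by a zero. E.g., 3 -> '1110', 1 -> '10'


Encode each number as n ones followed by a terminating 0:
  10 -> 11111111110 (11 bits)
  2 -> 110 (3 bits)
  6 -> 1111110 (7 bits)
  10 -> 11111111110 (11 bits)
Total length = 11 + 3 + 7 + 11 = 32 bits.

Unary([10, 2, 6, 10]) = 11111111110110111111011111111110 (32 bits)


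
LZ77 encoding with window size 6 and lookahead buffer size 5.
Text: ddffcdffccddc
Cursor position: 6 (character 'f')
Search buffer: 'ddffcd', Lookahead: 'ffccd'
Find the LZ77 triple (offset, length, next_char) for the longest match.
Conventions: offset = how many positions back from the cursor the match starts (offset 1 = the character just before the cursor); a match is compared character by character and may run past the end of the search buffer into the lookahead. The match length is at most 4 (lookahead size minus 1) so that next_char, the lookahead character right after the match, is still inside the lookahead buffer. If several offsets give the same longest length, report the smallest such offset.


Try each offset into the search buffer:
  offset=1 (pos 5, char 'd'): match length 0
  offset=2 (pos 4, char 'c'): match length 0
  offset=3 (pos 3, char 'f'): match length 1
  offset=4 (pos 2, char 'f'): match length 3
  offset=5 (pos 1, char 'd'): match length 0
  offset=6 (pos 0, char 'd'): match length 0
Longest match has length 3 at offset 4.
next_char = character at position 6 + 3 = 9 -> 'c'

Best match: offset=4, length=3 (matching 'ffc' starting at position 2)
LZ77 triple: (4, 3, 'c')


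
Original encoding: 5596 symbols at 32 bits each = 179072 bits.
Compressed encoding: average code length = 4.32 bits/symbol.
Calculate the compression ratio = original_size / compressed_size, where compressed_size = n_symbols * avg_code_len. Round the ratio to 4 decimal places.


original_size = n_symbols * orig_bits = 5596 * 32 = 179072 bits
compressed_size = n_symbols * avg_code_len = 5596 * 4.32 = 24174.72 bits
ratio = original_size / compressed_size = 179072 / 24174.72 = 7.4074

Compression ratio = 7.4074


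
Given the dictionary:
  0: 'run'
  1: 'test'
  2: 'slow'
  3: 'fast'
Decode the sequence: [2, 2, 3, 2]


Look up each index in the dictionary:
  2 -> 'slow'
  2 -> 'slow'
  3 -> 'fast'
  2 -> 'slow'

Decoded: "slow slow fast slow"


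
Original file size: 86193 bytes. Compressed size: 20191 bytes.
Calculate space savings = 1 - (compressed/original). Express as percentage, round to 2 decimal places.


ratio = compressed/original = 20191/86193 = 0.234253
savings = 1 - ratio = 1 - 0.234253 = 0.765747
as a percentage: 0.765747 * 100 = 76.57%

Space savings = 1 - 20191/86193 = 76.57%


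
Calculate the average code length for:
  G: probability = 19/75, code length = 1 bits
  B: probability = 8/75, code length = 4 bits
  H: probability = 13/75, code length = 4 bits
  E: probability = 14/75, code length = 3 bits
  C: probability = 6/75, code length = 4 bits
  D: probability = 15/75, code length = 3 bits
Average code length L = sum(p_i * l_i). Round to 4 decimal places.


Weighted contributions p_i * l_i:
  G: (19/75) * 1 = 19/75
  B: (8/75) * 4 = 32/75
  H: (13/75) * 4 = 52/75
  E: (14/75) * 3 = 42/75
  C: (6/75) * 4 = 24/75
  D: (15/75) * 3 = 45/75
Sum = (19 + 32 + 52 + 42 + 24 + 45)/75 = 214/75

L = 214/75 = 2.8533 bits/symbol


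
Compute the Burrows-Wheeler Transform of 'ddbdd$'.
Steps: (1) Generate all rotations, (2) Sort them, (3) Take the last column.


Rotations (sorted):
  0: $ddbdd -> last char: d
  1: bdd$dd -> last char: d
  2: d$ddbd -> last char: d
  3: dbdd$d -> last char: d
  4: dd$ddb -> last char: b
  5: ddbdd$ -> last char: $


BWT = ddddb$


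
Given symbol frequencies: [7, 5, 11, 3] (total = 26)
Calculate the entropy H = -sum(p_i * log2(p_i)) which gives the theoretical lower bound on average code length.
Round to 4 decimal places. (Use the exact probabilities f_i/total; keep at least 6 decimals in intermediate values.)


Per-symbol terms -p_i * log2(p_i) with p_i = f_i/26:
  p = 7/26 = 0.269231: log2(p) = -1.893085, -p*log2(p) = 0.509677
  p = 5/26 = 0.192308: log2(p) = -2.378512, -p*log2(p) = 0.457406
  p = 11/26 = 0.423077: log2(p) = -1.241008, -p*log2(p) = 0.525042
  p = 3/26 = 0.115385: log2(p) = -3.115477, -p*log2(p) = 0.359478
H = 0.509677 + 0.457406 + 0.525042 + 0.359478 = 1.851603

H = 1.8516 bits/symbol


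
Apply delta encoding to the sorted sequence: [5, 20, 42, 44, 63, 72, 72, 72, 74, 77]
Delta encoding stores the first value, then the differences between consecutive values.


First value: 5
Deltas:
  20 - 5 = 15
  42 - 20 = 22
  44 - 42 = 2
  63 - 44 = 19
  72 - 63 = 9
  72 - 72 = 0
  72 - 72 = 0
  74 - 72 = 2
  77 - 74 = 3


Delta encoded: [5, 15, 22, 2, 19, 9, 0, 0, 2, 3]


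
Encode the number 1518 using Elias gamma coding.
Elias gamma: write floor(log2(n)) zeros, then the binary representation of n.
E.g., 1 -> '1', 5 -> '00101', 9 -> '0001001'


num_bits = floor(log2(1518)) + 1 = 11
leading_zeros = num_bits - 1 = 10
binary(1518) = 10111101110

Elias gamma(1518) = '0000000000' + '10111101110' = 000000000010111101110 (21 bits)


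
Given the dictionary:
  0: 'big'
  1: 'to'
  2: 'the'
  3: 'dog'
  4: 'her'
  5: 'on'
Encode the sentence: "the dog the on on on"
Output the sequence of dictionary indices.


Look up each word in the dictionary:
  'the' -> 2
  'dog' -> 3
  'the' -> 2
  'on' -> 5
  'on' -> 5
  'on' -> 5

Encoded: [2, 3, 2, 5, 5, 5]


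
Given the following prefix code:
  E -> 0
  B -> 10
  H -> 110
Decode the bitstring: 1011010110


Decoding step by step:
Bits 10 -> B
Bits 110 -> H
Bits 10 -> B
Bits 110 -> H


Decoded message: BHBH


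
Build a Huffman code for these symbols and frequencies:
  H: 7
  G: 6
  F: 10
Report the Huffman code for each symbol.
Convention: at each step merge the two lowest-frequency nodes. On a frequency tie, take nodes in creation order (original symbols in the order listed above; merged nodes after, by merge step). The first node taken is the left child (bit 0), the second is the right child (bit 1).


Huffman tree construction:
Step 1: Merge G(6) + H(7) = 13
Step 2: Merge F(10) + (G+H)(13) = 23
Read each symbol's code off the tree from the root (left child = 0, right child = 1).

Codes:
  H: 11 (length 2)
  G: 10 (length 2)
  F: 0 (length 1)
Average code length: 36/23 = 1.5652 bits/symbol


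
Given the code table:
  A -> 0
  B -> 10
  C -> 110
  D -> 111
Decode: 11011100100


Decoding:
110 -> C
111 -> D
0 -> A
0 -> A
10 -> B
0 -> A


Result: CDAABA


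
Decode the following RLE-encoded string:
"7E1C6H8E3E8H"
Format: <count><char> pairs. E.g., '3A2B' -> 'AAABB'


Expanding each <count><char> pair:
  7E -> 'EEEEEEE'
  1C -> 'C'
  6H -> 'HHHHHH'
  8E -> 'EEEEEEEE'
  3E -> 'EEE'
  8H -> 'HHHHHHHH'

Decoded = EEEEEEECHHHHHHEEEEEEEEEEEHHHHHHHH


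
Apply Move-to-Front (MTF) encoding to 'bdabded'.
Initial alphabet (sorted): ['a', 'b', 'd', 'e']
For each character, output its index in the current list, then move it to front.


MTF encoding:
'b': index 1 in ['a', 'b', 'd', 'e'] -> ['b', 'a', 'd', 'e']
'd': index 2 in ['b', 'a', 'd', 'e'] -> ['d', 'b', 'a', 'e']
'a': index 2 in ['d', 'b', 'a', 'e'] -> ['a', 'd', 'b', 'e']
'b': index 2 in ['a', 'd', 'b', 'e'] -> ['b', 'a', 'd', 'e']
'd': index 2 in ['b', 'a', 'd', 'e'] -> ['d', 'b', 'a', 'e']
'e': index 3 in ['d', 'b', 'a', 'e'] -> ['e', 'd', 'b', 'a']
'd': index 1 in ['e', 'd', 'b', 'a'] -> ['d', 'e', 'b', 'a']


Output: [1, 2, 2, 2, 2, 3, 1]


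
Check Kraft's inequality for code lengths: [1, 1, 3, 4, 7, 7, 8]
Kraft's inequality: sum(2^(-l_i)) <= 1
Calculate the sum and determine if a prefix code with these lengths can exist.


Sum = 2^(-1) + 2^(-1) + 2^(-3) + 2^(-4) + 2^(-7) + 2^(-7) + 2^(-8)
    = 0.5 + 0.5 + 0.125 + 0.0625 + 0.0078125 + 0.0078125 + 0.00390625
    = 309/256 = 1.20703125
Since 1.20703125 > 1, Kraft's inequality is NOT satisfied.
A prefix code with these lengths CANNOT exist.

Kraft sum = 1.20703125. Not satisfied.


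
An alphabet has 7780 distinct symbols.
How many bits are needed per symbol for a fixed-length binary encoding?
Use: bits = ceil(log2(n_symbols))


log2(7780) = 12.9256
Bracket: 2^12 = 4096 < 7780 <= 2^13 = 8192
So ceil(log2(7780)) = 13

bits = ceil(log2(7780)) = ceil(12.9256) = 13 bits


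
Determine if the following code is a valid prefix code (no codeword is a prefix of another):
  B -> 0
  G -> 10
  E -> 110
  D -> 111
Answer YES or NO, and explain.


Checking each pair (does one codeword prefix another?):
  B='0' vs G='10': no prefix
  B='0' vs E='110': no prefix
  B='0' vs D='111': no prefix
  G='10' vs B='0': no prefix
  G='10' vs E='110': no prefix
  G='10' vs D='111': no prefix
  E='110' vs B='0': no prefix
  E='110' vs G='10': no prefix
  E='110' vs D='111': no prefix
  D='111' vs B='0': no prefix
  D='111' vs G='10': no prefix
  D='111' vs E='110': no prefix
No violation found over all pairs.

YES -- this is a valid prefix code. No codeword is a prefix of any other codeword.


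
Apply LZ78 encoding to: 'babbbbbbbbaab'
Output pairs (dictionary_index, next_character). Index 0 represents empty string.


LZ78 encoding steps:
Dictionary: {0: ''}
Step 1: w='' (idx 0), next='b' -> output (0, 'b'), add 'b' as idx 1
Step 2: w='' (idx 0), next='a' -> output (0, 'a'), add 'a' as idx 2
Step 3: w='b' (idx 1), next='b' -> output (1, 'b'), add 'bb' as idx 3
Step 4: w='bb' (idx 3), next='b' -> output (3, 'b'), add 'bbb' as idx 4
Step 5: w='bbb' (idx 4), next='a' -> output (4, 'a'), add 'bbba' as idx 5
Step 6: w='a' (idx 2), next='b' -> output (2, 'b'), add 'ab' as idx 6


Encoded: [(0, 'b'), (0, 'a'), (1, 'b'), (3, 'b'), (4, 'a'), (2, 'b')]


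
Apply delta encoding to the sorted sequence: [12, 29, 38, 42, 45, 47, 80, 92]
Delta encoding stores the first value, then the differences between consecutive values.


First value: 12
Deltas:
  29 - 12 = 17
  38 - 29 = 9
  42 - 38 = 4
  45 - 42 = 3
  47 - 45 = 2
  80 - 47 = 33
  92 - 80 = 12


Delta encoded: [12, 17, 9, 4, 3, 2, 33, 12]


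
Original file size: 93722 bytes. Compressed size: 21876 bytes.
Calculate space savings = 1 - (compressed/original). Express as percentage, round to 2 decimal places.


ratio = compressed/original = 21876/93722 = 0.233414
savings = 1 - ratio = 1 - 0.233414 = 0.766586
as a percentage: 0.766586 * 100 = 76.66%

Space savings = 1 - 21876/93722 = 76.66%


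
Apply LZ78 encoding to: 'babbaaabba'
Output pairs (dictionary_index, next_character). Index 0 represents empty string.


LZ78 encoding steps:
Dictionary: {0: ''}
Step 1: w='' (idx 0), next='b' -> output (0, 'b'), add 'b' as idx 1
Step 2: w='' (idx 0), next='a' -> output (0, 'a'), add 'a' as idx 2
Step 3: w='b' (idx 1), next='b' -> output (1, 'b'), add 'bb' as idx 3
Step 4: w='a' (idx 2), next='a' -> output (2, 'a'), add 'aa' as idx 4
Step 5: w='a' (idx 2), next='b' -> output (2, 'b'), add 'ab' as idx 5
Step 6: w='b' (idx 1), next='a' -> output (1, 'a'), add 'ba' as idx 6


Encoded: [(0, 'b'), (0, 'a'), (1, 'b'), (2, 'a'), (2, 'b'), (1, 'a')]


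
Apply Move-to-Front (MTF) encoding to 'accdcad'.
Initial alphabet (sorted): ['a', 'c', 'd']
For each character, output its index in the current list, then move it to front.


MTF encoding:
'a': index 0 in ['a', 'c', 'd'] -> ['a', 'c', 'd']
'c': index 1 in ['a', 'c', 'd'] -> ['c', 'a', 'd']
'c': index 0 in ['c', 'a', 'd'] -> ['c', 'a', 'd']
'd': index 2 in ['c', 'a', 'd'] -> ['d', 'c', 'a']
'c': index 1 in ['d', 'c', 'a'] -> ['c', 'd', 'a']
'a': index 2 in ['c', 'd', 'a'] -> ['a', 'c', 'd']
'd': index 2 in ['a', 'c', 'd'] -> ['d', 'a', 'c']


Output: [0, 1, 0, 2, 1, 2, 2]


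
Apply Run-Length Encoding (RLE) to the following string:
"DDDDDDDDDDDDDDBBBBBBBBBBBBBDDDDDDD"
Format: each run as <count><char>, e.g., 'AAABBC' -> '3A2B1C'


Scanning runs left to right:
  i=0: run of 'D' x 14 -> '14D'
  i=14: run of 'B' x 13 -> '13B'
  i=27: run of 'D' x 7 -> '7D'

RLE = 14D13B7D


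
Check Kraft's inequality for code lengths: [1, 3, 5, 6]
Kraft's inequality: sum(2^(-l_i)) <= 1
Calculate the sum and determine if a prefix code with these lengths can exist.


Sum = 2^(-1) + 2^(-3) + 2^(-5) + 2^(-6)
    = 0.5 + 0.125 + 0.03125 + 0.015625
    = 43/64 = 0.671875
Since 0.671875 <= 1, Kraft's inequality IS satisfied.
A prefix code with these lengths CAN exist.

Kraft sum = 0.671875. Satisfied.


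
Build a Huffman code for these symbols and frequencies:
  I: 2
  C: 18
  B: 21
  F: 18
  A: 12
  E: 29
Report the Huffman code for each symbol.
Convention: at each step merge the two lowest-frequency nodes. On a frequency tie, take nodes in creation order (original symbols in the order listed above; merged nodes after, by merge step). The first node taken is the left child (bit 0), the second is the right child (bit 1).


Huffman tree construction:
Step 1: Merge I(2) + A(12) = 14
Step 2: Merge (I+A)(14) + C(18) = 32
Step 3: Merge F(18) + B(21) = 39
Step 4: Merge E(29) + ((I+A)+C)(32) = 61
Step 5: Merge (F+B)(39) + (E+((I+A)+C))(61) = 100
Read each symbol's code off the tree from the root (left child = 0, right child = 1).

Codes:
  I: 1100 (length 4)
  C: 111 (length 3)
  B: 01 (length 2)
  F: 00 (length 2)
  A: 1101 (length 4)
  E: 10 (length 2)
Average code length: 246/100 = 2.4600 bits/symbol


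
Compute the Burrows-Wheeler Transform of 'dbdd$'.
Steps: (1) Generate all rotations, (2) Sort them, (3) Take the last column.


Rotations (sorted):
  0: $dbdd -> last char: d
  1: bdd$d -> last char: d
  2: d$dbd -> last char: d
  3: dbdd$ -> last char: $
  4: dd$db -> last char: b


BWT = ddd$b


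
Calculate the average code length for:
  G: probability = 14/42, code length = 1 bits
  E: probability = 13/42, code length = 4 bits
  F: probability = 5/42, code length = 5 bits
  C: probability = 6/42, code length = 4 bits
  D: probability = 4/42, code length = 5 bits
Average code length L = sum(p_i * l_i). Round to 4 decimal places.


Weighted contributions p_i * l_i:
  G: (14/42) * 1 = 14/42
  E: (13/42) * 4 = 52/42
  F: (5/42) * 5 = 25/42
  C: (6/42) * 4 = 24/42
  D: (4/42) * 5 = 20/42
Sum = (14 + 52 + 25 + 24 + 20)/42 = 135/42

L = 135/42 = 3.2143 bits/symbol


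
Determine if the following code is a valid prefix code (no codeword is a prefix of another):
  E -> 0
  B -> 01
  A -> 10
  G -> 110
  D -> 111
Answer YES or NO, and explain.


Checking each pair (does one codeword prefix another?):
  E='0' vs B='01': prefix -- VIOLATION

NO -- this is NOT a valid prefix code. E (0) is a prefix of B (01).


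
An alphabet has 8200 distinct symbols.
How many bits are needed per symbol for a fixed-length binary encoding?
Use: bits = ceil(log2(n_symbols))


log2(8200) = 13.0014
Bracket: 2^13 = 8192 < 8200 <= 2^14 = 16384
So ceil(log2(8200)) = 14

bits = ceil(log2(8200)) = ceil(13.0014) = 14 bits


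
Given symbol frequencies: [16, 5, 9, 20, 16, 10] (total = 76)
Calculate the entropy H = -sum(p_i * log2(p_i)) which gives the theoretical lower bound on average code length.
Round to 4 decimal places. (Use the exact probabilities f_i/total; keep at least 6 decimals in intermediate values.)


Per-symbol terms -p_i * log2(p_i) with p_i = f_i/76:
  p = 16/76 = 0.210526: log2(p) = -2.247928, -p*log2(p) = 0.473248
  p = 5/76 = 0.065789: log2(p) = -3.925999, -p*log2(p) = 0.258289
  p = 9/76 = 0.118421: log2(p) = -3.078003, -p*log2(p) = 0.364500
  p = 20/76 = 0.263158: log2(p) = -1.925999, -p*log2(p) = 0.506842
  p = 16/76 = 0.210526: log2(p) = -2.247928, -p*log2(p) = 0.473248
  p = 10/76 = 0.131579: log2(p) = -2.925999, -p*log2(p) = 0.385000
H = 0.473248 + 0.258289 + 0.364500 + 0.506842 + 0.473248 + 0.385000 = 2.461127

H = 2.4611 bits/symbol


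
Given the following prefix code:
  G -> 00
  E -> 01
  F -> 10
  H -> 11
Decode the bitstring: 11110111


Decoding step by step:
Bits 11 -> H
Bits 11 -> H
Bits 01 -> E
Bits 11 -> H


Decoded message: HHEH


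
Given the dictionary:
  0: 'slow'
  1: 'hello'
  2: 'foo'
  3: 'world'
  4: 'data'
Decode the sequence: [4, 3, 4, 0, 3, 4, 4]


Look up each index in the dictionary:
  4 -> 'data'
  3 -> 'world'
  4 -> 'data'
  0 -> 'slow'
  3 -> 'world'
  4 -> 'data'
  4 -> 'data'

Decoded: "data world data slow world data data"


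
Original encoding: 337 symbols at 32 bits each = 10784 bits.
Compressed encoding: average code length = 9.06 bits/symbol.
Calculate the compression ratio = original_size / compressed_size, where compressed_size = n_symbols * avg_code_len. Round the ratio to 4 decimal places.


original_size = n_symbols * orig_bits = 337 * 32 = 10784 bits
compressed_size = n_symbols * avg_code_len = 337 * 9.06 = 3053.22 bits
ratio = original_size / compressed_size = 10784 / 3053.22 = 3.532

Compression ratio = 3.532


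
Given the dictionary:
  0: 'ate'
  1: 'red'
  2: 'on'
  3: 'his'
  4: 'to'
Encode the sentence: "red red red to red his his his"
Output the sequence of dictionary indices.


Look up each word in the dictionary:
  'red' -> 1
  'red' -> 1
  'red' -> 1
  'to' -> 4
  'red' -> 1
  'his' -> 3
  'his' -> 3
  'his' -> 3

Encoded: [1, 1, 1, 4, 1, 3, 3, 3]


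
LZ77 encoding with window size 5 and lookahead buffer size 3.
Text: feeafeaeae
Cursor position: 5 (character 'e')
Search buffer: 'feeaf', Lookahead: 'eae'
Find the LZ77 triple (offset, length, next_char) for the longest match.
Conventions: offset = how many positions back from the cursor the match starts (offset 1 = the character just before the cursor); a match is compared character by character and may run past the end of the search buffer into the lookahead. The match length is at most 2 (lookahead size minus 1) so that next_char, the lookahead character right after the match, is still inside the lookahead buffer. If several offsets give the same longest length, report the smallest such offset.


Try each offset into the search buffer:
  offset=1 (pos 4, char 'f'): match length 0
  offset=2 (pos 3, char 'a'): match length 0
  offset=3 (pos 2, char 'e'): match length 2
  offset=4 (pos 1, char 'e'): match length 1
  offset=5 (pos 0, char 'f'): match length 0
Longest match has length 2 at offset 3.
next_char = character at position 5 + 2 = 7 -> 'e'

Best match: offset=3, length=2 (matching 'ea' starting at position 2)
LZ77 triple: (3, 2, 'e')


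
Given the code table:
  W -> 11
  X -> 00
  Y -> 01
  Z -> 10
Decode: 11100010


Decoding:
11 -> W
10 -> Z
00 -> X
10 -> Z


Result: WZXZ


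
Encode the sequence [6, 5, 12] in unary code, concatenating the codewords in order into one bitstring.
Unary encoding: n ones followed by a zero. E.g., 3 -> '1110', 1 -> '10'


Encode each number as n ones followed by a terminating 0:
  6 -> 1111110 (7 bits)
  5 -> 111110 (6 bits)
  12 -> 1111111111110 (13 bits)
Total length = 7 + 6 + 13 = 26 bits.

Unary([6, 5, 12]) = 11111101111101111111111110 (26 bits)


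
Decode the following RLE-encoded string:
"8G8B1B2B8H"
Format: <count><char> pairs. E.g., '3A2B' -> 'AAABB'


Expanding each <count><char> pair:
  8G -> 'GGGGGGGG'
  8B -> 'BBBBBBBB'
  1B -> 'B'
  2B -> 'BB'
  8H -> 'HHHHHHHH'

Decoded = GGGGGGGGBBBBBBBBBBBHHHHHHHH


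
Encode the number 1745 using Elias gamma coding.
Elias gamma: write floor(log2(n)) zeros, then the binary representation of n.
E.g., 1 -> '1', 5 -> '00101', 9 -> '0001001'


num_bits = floor(log2(1745)) + 1 = 11
leading_zeros = num_bits - 1 = 10
binary(1745) = 11011010001

Elias gamma(1745) = '0000000000' + '11011010001' = 000000000011011010001 (21 bits)


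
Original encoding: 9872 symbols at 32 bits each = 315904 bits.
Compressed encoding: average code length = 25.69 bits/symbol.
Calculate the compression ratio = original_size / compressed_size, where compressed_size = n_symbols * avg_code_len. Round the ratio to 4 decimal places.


original_size = n_symbols * orig_bits = 9872 * 32 = 315904 bits
compressed_size = n_symbols * avg_code_len = 9872 * 25.69 = 253611.68 bits
ratio = original_size / compressed_size = 315904 / 253611.68 = 1.2456

Compression ratio = 1.2456


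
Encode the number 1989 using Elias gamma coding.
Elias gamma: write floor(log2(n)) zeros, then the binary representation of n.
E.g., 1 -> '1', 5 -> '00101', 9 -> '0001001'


num_bits = floor(log2(1989)) + 1 = 11
leading_zeros = num_bits - 1 = 10
binary(1989) = 11111000101

Elias gamma(1989) = '0000000000' + '11111000101' = 000000000011111000101 (21 bits)


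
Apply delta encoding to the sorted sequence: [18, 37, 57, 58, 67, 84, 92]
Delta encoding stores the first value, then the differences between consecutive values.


First value: 18
Deltas:
  37 - 18 = 19
  57 - 37 = 20
  58 - 57 = 1
  67 - 58 = 9
  84 - 67 = 17
  92 - 84 = 8


Delta encoded: [18, 19, 20, 1, 9, 17, 8]


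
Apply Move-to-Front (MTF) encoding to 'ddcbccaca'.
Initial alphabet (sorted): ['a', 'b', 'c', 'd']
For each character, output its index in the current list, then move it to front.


MTF encoding:
'd': index 3 in ['a', 'b', 'c', 'd'] -> ['d', 'a', 'b', 'c']
'd': index 0 in ['d', 'a', 'b', 'c'] -> ['d', 'a', 'b', 'c']
'c': index 3 in ['d', 'a', 'b', 'c'] -> ['c', 'd', 'a', 'b']
'b': index 3 in ['c', 'd', 'a', 'b'] -> ['b', 'c', 'd', 'a']
'c': index 1 in ['b', 'c', 'd', 'a'] -> ['c', 'b', 'd', 'a']
'c': index 0 in ['c', 'b', 'd', 'a'] -> ['c', 'b', 'd', 'a']
'a': index 3 in ['c', 'b', 'd', 'a'] -> ['a', 'c', 'b', 'd']
'c': index 1 in ['a', 'c', 'b', 'd'] -> ['c', 'a', 'b', 'd']
'a': index 1 in ['c', 'a', 'b', 'd'] -> ['a', 'c', 'b', 'd']


Output: [3, 0, 3, 3, 1, 0, 3, 1, 1]


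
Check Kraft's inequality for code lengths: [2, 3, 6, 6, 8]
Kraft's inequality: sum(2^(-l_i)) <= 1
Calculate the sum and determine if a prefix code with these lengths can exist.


Sum = 2^(-2) + 2^(-3) + 2^(-6) + 2^(-6) + 2^(-8)
    = 0.25 + 0.125 + 0.015625 + 0.015625 + 0.00390625
    = 105/256 = 0.41015625
Since 0.41015625 <= 1, Kraft's inequality IS satisfied.
A prefix code with these lengths CAN exist.

Kraft sum = 0.41015625. Satisfied.


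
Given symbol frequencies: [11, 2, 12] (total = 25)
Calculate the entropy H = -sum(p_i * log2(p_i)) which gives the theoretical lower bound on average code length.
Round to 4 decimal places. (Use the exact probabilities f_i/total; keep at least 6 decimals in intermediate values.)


Per-symbol terms -p_i * log2(p_i) with p_i = f_i/25:
  p = 11/25 = 0.440000: log2(p) = -1.184425, -p*log2(p) = 0.521147
  p = 2/25 = 0.080000: log2(p) = -3.643856, -p*log2(p) = 0.291508
  p = 12/25 = 0.480000: log2(p) = -1.058894, -p*log2(p) = 0.508269
H = 0.521147 + 0.291508 + 0.508269 = 1.320924

H = 1.3209 bits/symbol


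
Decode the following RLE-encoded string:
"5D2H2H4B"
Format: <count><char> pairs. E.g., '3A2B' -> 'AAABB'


Expanding each <count><char> pair:
  5D -> 'DDDDD'
  2H -> 'HH'
  2H -> 'HH'
  4B -> 'BBBB'

Decoded = DDDDDHHHHBBBB


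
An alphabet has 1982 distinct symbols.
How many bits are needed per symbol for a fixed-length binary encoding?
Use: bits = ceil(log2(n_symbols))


log2(1982) = 10.9527
Bracket: 2^10 = 1024 < 1982 <= 2^11 = 2048
So ceil(log2(1982)) = 11

bits = ceil(log2(1982)) = ceil(10.9527) = 11 bits


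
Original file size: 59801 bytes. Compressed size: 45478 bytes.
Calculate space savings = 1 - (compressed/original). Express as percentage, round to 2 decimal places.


ratio = compressed/original = 45478/59801 = 0.760489
savings = 1 - ratio = 1 - 0.760489 = 0.239511
as a percentage: 0.239511 * 100 = 23.95%

Space savings = 1 - 45478/59801 = 23.95%


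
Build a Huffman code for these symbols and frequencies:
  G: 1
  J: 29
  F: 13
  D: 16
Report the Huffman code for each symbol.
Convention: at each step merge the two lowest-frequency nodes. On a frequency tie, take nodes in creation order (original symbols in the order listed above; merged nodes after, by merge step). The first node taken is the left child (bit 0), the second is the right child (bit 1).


Huffman tree construction:
Step 1: Merge G(1) + F(13) = 14
Step 2: Merge (G+F)(14) + D(16) = 30
Step 3: Merge J(29) + ((G+F)+D)(30) = 59
Read each symbol's code off the tree from the root (left child = 0, right child = 1).

Codes:
  G: 100 (length 3)
  J: 0 (length 1)
  F: 101 (length 3)
  D: 11 (length 2)
Average code length: 103/59 = 1.7458 bits/symbol


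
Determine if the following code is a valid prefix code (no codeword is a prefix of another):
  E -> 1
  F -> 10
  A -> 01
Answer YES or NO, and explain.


Checking each pair (does one codeword prefix another?):
  E='1' vs F='10': prefix -- VIOLATION

NO -- this is NOT a valid prefix code. E (1) is a prefix of F (10).


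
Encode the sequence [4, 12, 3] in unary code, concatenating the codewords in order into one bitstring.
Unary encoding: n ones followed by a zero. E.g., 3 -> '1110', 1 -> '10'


Encode each number as n ones followed by a terminating 0:
  4 -> 11110 (5 bits)
  12 -> 1111111111110 (13 bits)
  3 -> 1110 (4 bits)
Total length = 5 + 13 + 4 = 22 bits.

Unary([4, 12, 3]) = 1111011111111111101110 (22 bits)


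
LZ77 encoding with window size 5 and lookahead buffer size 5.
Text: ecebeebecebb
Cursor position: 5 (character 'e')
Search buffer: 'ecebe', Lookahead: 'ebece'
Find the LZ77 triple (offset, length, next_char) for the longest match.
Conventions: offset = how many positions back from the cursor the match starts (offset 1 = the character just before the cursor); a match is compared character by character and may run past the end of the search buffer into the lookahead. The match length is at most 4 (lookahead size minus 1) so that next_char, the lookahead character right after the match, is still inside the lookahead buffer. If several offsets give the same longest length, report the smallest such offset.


Try each offset into the search buffer:
  offset=1 (pos 4, char 'e'): match length 1
  offset=2 (pos 3, char 'b'): match length 0
  offset=3 (pos 2, char 'e'): match length 3
  offset=4 (pos 1, char 'c'): match length 0
  offset=5 (pos 0, char 'e'): match length 1
Longest match has length 3 at offset 3.
next_char = character at position 5 + 3 = 8 -> 'c'

Best match: offset=3, length=3 (matching 'ebe' starting at position 2)
LZ77 triple: (3, 3, 'c')


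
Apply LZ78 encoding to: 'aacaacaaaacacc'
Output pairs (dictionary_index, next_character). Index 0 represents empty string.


LZ78 encoding steps:
Dictionary: {0: ''}
Step 1: w='' (idx 0), next='a' -> output (0, 'a'), add 'a' as idx 1
Step 2: w='a' (idx 1), next='c' -> output (1, 'c'), add 'ac' as idx 2
Step 3: w='a' (idx 1), next='a' -> output (1, 'a'), add 'aa' as idx 3
Step 4: w='' (idx 0), next='c' -> output (0, 'c'), add 'c' as idx 4
Step 5: w='aa' (idx 3), next='a' -> output (3, 'a'), add 'aaa' as idx 5
Step 6: w='ac' (idx 2), next='a' -> output (2, 'a'), add 'aca' as idx 6
Step 7: w='c' (idx 4), next='c' -> output (4, 'c'), add 'cc' as idx 7


Encoded: [(0, 'a'), (1, 'c'), (1, 'a'), (0, 'c'), (3, 'a'), (2, 'a'), (4, 'c')]


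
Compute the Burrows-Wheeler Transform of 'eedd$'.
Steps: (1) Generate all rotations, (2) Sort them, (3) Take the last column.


Rotations (sorted):
  0: $eedd -> last char: d
  1: d$eed -> last char: d
  2: dd$ee -> last char: e
  3: edd$e -> last char: e
  4: eedd$ -> last char: $


BWT = ddee$


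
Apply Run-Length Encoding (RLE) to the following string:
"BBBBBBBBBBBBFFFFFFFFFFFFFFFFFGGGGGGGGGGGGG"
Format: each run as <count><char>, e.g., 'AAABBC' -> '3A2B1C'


Scanning runs left to right:
  i=0: run of 'B' x 12 -> '12B'
  i=12: run of 'F' x 17 -> '17F'
  i=29: run of 'G' x 13 -> '13G'

RLE = 12B17F13G


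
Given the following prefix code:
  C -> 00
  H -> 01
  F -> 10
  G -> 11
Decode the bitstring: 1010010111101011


Decoding step by step:
Bits 10 -> F
Bits 10 -> F
Bits 01 -> H
Bits 01 -> H
Bits 11 -> G
Bits 10 -> F
Bits 10 -> F
Bits 11 -> G


Decoded message: FFHHGFFG


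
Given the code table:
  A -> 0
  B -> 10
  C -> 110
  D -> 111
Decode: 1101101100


Decoding:
110 -> C
110 -> C
110 -> C
0 -> A


Result: CCCA


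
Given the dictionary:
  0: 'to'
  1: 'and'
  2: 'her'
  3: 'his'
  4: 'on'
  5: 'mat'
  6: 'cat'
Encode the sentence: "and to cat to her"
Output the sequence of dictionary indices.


Look up each word in the dictionary:
  'and' -> 1
  'to' -> 0
  'cat' -> 6
  'to' -> 0
  'her' -> 2

Encoded: [1, 0, 6, 0, 2]


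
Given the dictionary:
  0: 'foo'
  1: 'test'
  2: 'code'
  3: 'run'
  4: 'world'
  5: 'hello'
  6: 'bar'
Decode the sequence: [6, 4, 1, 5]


Look up each index in the dictionary:
  6 -> 'bar'
  4 -> 'world'
  1 -> 'test'
  5 -> 'hello'

Decoded: "bar world test hello"


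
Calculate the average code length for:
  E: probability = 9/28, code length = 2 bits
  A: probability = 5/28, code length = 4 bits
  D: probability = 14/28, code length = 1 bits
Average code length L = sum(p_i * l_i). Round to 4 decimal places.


Weighted contributions p_i * l_i:
  E: (9/28) * 2 = 18/28
  A: (5/28) * 4 = 20/28
  D: (14/28) * 1 = 14/28
Sum = (18 + 20 + 14)/28 = 52/28

L = 52/28 = 1.8571 bits/symbol


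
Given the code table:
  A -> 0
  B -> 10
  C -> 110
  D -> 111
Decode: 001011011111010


Decoding:
0 -> A
0 -> A
10 -> B
110 -> C
111 -> D
110 -> C
10 -> B


Result: AABCDCB


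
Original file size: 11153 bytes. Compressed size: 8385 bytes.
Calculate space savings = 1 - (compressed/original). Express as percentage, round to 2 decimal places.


ratio = compressed/original = 8385/11153 = 0.751816
savings = 1 - ratio = 1 - 0.751816 = 0.248184
as a percentage: 0.248184 * 100 = 24.82%

Space savings = 1 - 8385/11153 = 24.82%


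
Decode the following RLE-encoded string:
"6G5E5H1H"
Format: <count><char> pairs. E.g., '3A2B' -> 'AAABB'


Expanding each <count><char> pair:
  6G -> 'GGGGGG'
  5E -> 'EEEEE'
  5H -> 'HHHHH'
  1H -> 'H'

Decoded = GGGGGGEEEEEHHHHHH


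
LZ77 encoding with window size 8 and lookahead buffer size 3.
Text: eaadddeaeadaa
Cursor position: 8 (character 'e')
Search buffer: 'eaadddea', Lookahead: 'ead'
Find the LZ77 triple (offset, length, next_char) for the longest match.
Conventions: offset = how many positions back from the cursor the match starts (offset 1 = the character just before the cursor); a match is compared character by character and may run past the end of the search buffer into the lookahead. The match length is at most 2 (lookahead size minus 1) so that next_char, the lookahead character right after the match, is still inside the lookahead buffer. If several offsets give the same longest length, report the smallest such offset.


Try each offset into the search buffer:
  offset=1 (pos 7, char 'a'): match length 0
  offset=2 (pos 6, char 'e'): match length 2
  offset=3 (pos 5, char 'd'): match length 0
  offset=4 (pos 4, char 'd'): match length 0
  offset=5 (pos 3, char 'd'): match length 0
  offset=6 (pos 2, char 'a'): match length 0
  offset=7 (pos 1, char 'a'): match length 0
  offset=8 (pos 0, char 'e'): match length 2
Longest match has length 2, found at offsets 2, 8; take the smallest, offset 2.
next_char = character at position 8 + 2 = 10 -> 'd'

Best match: offset=2, length=2 (matching 'ea' starting at position 6)
LZ77 triple: (2, 2, 'd')


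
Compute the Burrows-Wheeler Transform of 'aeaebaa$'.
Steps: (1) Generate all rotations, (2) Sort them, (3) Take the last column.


Rotations (sorted):
  0: $aeaebaa -> last char: a
  1: a$aeaeba -> last char: a
  2: aa$aeaeb -> last char: b
  3: aeaebaa$ -> last char: $
  4: aebaa$ae -> last char: e
  5: baa$aeae -> last char: e
  6: eaebaa$a -> last char: a
  7: ebaa$aea -> last char: a


BWT = aab$eeaa


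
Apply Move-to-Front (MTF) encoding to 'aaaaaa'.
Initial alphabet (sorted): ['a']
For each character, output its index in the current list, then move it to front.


MTF encoding:
'a': index 0 in ['a'] -> ['a']
'a': index 0 in ['a'] -> ['a']
'a': index 0 in ['a'] -> ['a']
'a': index 0 in ['a'] -> ['a']
'a': index 0 in ['a'] -> ['a']
'a': index 0 in ['a'] -> ['a']


Output: [0, 0, 0, 0, 0, 0]


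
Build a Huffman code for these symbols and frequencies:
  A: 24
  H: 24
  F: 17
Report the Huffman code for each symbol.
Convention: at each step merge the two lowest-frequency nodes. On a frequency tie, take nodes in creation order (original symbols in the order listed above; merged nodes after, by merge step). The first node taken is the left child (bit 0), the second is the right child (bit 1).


Huffman tree construction:
Step 1: Merge F(17) + A(24) = 41
Step 2: Merge H(24) + (F+A)(41) = 65
Read each symbol's code off the tree from the root (left child = 0, right child = 1).

Codes:
  A: 11 (length 2)
  H: 0 (length 1)
  F: 10 (length 2)
Average code length: 106/65 = 1.6308 bits/symbol


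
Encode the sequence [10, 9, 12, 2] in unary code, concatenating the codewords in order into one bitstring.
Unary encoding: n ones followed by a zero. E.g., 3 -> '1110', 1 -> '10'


Encode each number as n ones followed by a terminating 0:
  10 -> 11111111110 (11 bits)
  9 -> 1111111110 (10 bits)
  12 -> 1111111111110 (13 bits)
  2 -> 110 (3 bits)
Total length = 11 + 10 + 13 + 3 = 37 bits.

Unary([10, 9, 12, 2]) = 1111111111011111111101111111111110110 (37 bits)


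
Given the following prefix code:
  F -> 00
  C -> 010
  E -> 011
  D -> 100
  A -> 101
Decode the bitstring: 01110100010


Decoding step by step:
Bits 011 -> E
Bits 101 -> A
Bits 00 -> F
Bits 010 -> C


Decoded message: EAFC


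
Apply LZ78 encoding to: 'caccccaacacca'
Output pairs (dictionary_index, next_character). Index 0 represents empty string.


LZ78 encoding steps:
Dictionary: {0: ''}
Step 1: w='' (idx 0), next='c' -> output (0, 'c'), add 'c' as idx 1
Step 2: w='' (idx 0), next='a' -> output (0, 'a'), add 'a' as idx 2
Step 3: w='c' (idx 1), next='c' -> output (1, 'c'), add 'cc' as idx 3
Step 4: w='cc' (idx 3), next='a' -> output (3, 'a'), add 'cca' as idx 4
Step 5: w='a' (idx 2), next='c' -> output (2, 'c'), add 'ac' as idx 5
Step 6: w='ac' (idx 5), next='c' -> output (5, 'c'), add 'acc' as idx 6
Step 7: w='a' (idx 2), end of input -> output (2, '')


Encoded: [(0, 'c'), (0, 'a'), (1, 'c'), (3, 'a'), (2, 'c'), (5, 'c'), (2, '')]


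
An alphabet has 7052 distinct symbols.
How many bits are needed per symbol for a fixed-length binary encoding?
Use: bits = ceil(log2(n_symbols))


log2(7052) = 12.7838
Bracket: 2^12 = 4096 < 7052 <= 2^13 = 8192
So ceil(log2(7052)) = 13

bits = ceil(log2(7052)) = ceil(12.7838) = 13 bits


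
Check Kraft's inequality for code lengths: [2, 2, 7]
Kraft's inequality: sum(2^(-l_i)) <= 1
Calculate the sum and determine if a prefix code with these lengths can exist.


Sum = 2^(-2) + 2^(-2) + 2^(-7)
    = 0.25 + 0.25 + 0.0078125
    = 65/128 = 0.5078125
Since 0.5078125 <= 1, Kraft's inequality IS satisfied.
A prefix code with these lengths CAN exist.

Kraft sum = 0.5078125. Satisfied.


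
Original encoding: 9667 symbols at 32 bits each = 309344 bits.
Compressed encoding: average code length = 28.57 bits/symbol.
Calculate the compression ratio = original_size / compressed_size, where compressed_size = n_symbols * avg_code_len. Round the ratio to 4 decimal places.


original_size = n_symbols * orig_bits = 9667 * 32 = 309344 bits
compressed_size = n_symbols * avg_code_len = 9667 * 28.57 = 276186.19 bits
ratio = original_size / compressed_size = 309344 / 276186.19 = 1.1201

Compression ratio = 1.1201


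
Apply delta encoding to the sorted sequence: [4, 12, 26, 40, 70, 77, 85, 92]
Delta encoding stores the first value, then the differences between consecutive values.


First value: 4
Deltas:
  12 - 4 = 8
  26 - 12 = 14
  40 - 26 = 14
  70 - 40 = 30
  77 - 70 = 7
  85 - 77 = 8
  92 - 85 = 7


Delta encoded: [4, 8, 14, 14, 30, 7, 8, 7]


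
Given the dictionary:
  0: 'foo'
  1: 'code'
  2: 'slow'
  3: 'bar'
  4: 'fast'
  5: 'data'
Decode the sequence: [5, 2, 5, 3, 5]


Look up each index in the dictionary:
  5 -> 'data'
  2 -> 'slow'
  5 -> 'data'
  3 -> 'bar'
  5 -> 'data'

Decoded: "data slow data bar data"


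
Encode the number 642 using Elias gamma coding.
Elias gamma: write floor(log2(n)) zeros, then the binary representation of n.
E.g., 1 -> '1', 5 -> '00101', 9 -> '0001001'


num_bits = floor(log2(642)) + 1 = 10
leading_zeros = num_bits - 1 = 9
binary(642) = 1010000010

Elias gamma(642) = '000000000' + '1010000010' = 0000000001010000010 (19 bits)


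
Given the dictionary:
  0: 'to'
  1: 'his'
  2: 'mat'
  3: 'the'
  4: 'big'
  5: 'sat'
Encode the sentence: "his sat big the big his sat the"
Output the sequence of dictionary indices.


Look up each word in the dictionary:
  'his' -> 1
  'sat' -> 5
  'big' -> 4
  'the' -> 3
  'big' -> 4
  'his' -> 1
  'sat' -> 5
  'the' -> 3

Encoded: [1, 5, 4, 3, 4, 1, 5, 3]


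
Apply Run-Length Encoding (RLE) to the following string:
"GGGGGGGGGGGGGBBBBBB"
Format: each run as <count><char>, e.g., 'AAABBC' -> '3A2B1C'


Scanning runs left to right:
  i=0: run of 'G' x 13 -> '13G'
  i=13: run of 'B' x 6 -> '6B'

RLE = 13G6B


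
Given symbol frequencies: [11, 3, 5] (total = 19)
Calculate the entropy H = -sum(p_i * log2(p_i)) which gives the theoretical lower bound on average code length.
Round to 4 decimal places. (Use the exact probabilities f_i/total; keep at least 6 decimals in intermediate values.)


Per-symbol terms -p_i * log2(p_i) with p_i = f_i/19:
  p = 11/19 = 0.578947: log2(p) = -0.788496, -p*log2(p) = 0.456498
  p = 3/19 = 0.157895: log2(p) = -2.662965, -p*log2(p) = 0.420468
  p = 5/19 = 0.263158: log2(p) = -1.925999, -p*log2(p) = 0.506842
H = 0.456498 + 0.420468 + 0.506842 = 1.383808

H = 1.3838 bits/symbol


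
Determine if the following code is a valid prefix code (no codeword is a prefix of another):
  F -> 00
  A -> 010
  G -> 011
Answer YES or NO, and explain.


Checking each pair (does one codeword prefix another?):
  F='00' vs A='010': no prefix
  F='00' vs G='011': no prefix
  A='010' vs F='00': no prefix
  A='010' vs G='011': no prefix
  G='011' vs F='00': no prefix
  G='011' vs A='010': no prefix
No violation found over all pairs.

YES -- this is a valid prefix code. No codeword is a prefix of any other codeword.


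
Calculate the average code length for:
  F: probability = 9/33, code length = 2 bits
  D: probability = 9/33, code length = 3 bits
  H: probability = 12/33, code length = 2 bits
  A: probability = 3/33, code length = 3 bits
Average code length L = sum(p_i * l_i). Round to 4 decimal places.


Weighted contributions p_i * l_i:
  F: (9/33) * 2 = 18/33
  D: (9/33) * 3 = 27/33
  H: (12/33) * 2 = 24/33
  A: (3/33) * 3 = 9/33
Sum = (18 + 27 + 24 + 9)/33 = 78/33

L = 78/33 = 2.3636 bits/symbol


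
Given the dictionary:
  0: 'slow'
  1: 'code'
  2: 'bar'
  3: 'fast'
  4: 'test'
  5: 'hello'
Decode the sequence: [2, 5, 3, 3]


Look up each index in the dictionary:
  2 -> 'bar'
  5 -> 'hello'
  3 -> 'fast'
  3 -> 'fast'

Decoded: "bar hello fast fast"


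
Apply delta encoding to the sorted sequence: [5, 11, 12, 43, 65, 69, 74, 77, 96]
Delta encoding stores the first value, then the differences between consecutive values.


First value: 5
Deltas:
  11 - 5 = 6
  12 - 11 = 1
  43 - 12 = 31
  65 - 43 = 22
  69 - 65 = 4
  74 - 69 = 5
  77 - 74 = 3
  96 - 77 = 19


Delta encoded: [5, 6, 1, 31, 22, 4, 5, 3, 19]
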